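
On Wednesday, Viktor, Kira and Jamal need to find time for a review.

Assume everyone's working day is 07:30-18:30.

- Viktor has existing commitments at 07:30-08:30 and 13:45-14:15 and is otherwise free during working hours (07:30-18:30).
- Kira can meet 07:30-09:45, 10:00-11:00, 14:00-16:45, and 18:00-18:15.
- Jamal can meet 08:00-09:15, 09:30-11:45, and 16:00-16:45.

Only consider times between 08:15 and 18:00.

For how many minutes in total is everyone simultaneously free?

Viktor free within 07:30–18:30: 08:30–13:45, 14:15–18:30.
Viktor ∩ Kira: 08:30–09:45, 10:00–11:00, 14:15–16:45, 18:00–18:15.
Viktor ∩ Kira ∩ Jamal: 08:30–09:15, 09:30–09:45, 10:00–11:00, 16:00–16:45.
Restricted to 08:15–18:00: 08:30–09:15, 09:30–09:45, 10:00–11:00, 16:00–16:45.
Total common minutes: 45 + 15 + 60 + 45 = 165.

165 minutes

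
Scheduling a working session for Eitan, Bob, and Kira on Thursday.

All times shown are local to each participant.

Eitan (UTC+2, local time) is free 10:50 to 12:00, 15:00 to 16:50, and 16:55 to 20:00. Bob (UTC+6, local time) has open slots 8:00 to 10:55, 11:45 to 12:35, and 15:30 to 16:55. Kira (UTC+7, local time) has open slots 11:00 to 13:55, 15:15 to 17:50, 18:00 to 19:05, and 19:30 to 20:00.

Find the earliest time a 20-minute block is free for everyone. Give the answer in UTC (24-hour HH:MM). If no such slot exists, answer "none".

Eitan → UTC: 08:50–10:00, 13:00–14:50, 14:55–18:00.
Bob → UTC: 02:00–04:55, 05:45–06:35, 09:30–10:55.
Kira → UTC: 04:00–06:55, 08:15–10:50, 11:00–12:05, 12:30–13:00.
Eitan ∩ Bob: 09:30–10:00.
Eitan ∩ Bob ∩ Kira: 09:30–10:00.
Windows ≥ 20 min: 09:30–10:00.
Earliest such window starts at 09:30.

09:30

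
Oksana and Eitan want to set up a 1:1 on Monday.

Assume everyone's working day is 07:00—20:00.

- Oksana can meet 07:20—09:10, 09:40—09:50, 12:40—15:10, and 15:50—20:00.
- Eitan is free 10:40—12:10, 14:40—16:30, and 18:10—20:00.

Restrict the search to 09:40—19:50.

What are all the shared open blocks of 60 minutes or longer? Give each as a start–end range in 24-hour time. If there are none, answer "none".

Oksana ∩ Eitan: 14:40–15:10, 15:50–16:30, 18:10–20:00.
Restricted to 09:40–19:50: 14:40–15:10, 15:50–16:30, 18:10–19:50.
Windows ≥ 60 min: 18:10–19:50.

18:10–19:50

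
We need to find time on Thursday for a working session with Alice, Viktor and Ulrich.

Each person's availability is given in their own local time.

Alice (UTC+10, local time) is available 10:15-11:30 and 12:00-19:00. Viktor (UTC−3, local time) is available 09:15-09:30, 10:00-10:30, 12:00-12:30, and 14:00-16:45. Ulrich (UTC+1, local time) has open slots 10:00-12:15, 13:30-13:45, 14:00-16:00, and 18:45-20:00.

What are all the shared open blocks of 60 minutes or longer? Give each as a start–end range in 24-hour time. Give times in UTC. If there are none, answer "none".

Alice → UTC: 00:15–01:30, 02:00–09:00.
Viktor → UTC: 12:15–12:30, 13:00–13:30, 15:00–15:30, 17:00–19:45.
Ulrich → UTC: 09:00–11:15, 12:30–12:45, 13:00–15:00, 17:45–19:00.
Alice ∩ Viktor: (none).
Alice ∩ Viktor ∩ Ulrich: (none).
Windows ≥ 60 min: (none).

none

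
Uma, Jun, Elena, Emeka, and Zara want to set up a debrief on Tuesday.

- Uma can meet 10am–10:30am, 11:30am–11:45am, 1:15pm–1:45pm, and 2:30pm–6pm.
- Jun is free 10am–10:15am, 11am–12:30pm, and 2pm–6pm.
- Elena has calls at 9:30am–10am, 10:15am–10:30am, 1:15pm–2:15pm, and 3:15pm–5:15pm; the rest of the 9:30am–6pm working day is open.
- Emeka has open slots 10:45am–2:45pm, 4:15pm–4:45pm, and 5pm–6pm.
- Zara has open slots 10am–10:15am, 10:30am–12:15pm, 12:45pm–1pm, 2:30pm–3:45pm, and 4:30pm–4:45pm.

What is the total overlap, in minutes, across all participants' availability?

Elena free within 09:30–18:00: 10:00–10:15, 10:30–13:15, 14:15–15:15, 17:15–18:00.
Uma ∩ Jun: 10:00–10:15, 11:30–11:45, 14:30–18:00.
Uma ∩ Jun ∩ Elena: 10:00–10:15, 11:30–11:45, 14:30–15:15, 17:15–18:00.
Uma ∩ Jun ∩ Elena ∩ Emeka: 11:30–11:45, 14:30–14:45, 17:15–18:00.
Uma ∩ Jun ∩ Elena ∩ Emeka ∩ Zara: 11:30–11:45, 14:30–14:45.
Total common minutes: 15 + 15 = 30.

30 minutes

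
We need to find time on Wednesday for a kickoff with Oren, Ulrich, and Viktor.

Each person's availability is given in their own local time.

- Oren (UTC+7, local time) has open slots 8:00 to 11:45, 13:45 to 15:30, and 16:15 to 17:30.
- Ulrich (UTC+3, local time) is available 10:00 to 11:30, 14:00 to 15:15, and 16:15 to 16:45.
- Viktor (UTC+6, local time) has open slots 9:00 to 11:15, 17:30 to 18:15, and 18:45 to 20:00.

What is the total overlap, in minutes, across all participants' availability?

Oren → UTC: 01:00–04:45, 06:45–08:30, 09:15–10:30.
Ulrich → UTC: 07:00–08:30, 11:00–12:15, 13:15–13:45.
Viktor → UTC: 03:00–05:15, 11:30–12:15, 12:45–14:00.
Oren ∩ Ulrich: 07:00–08:30.
Oren ∩ Ulrich ∩ Viktor: (none).
Total common minutes: 0.

0 minutes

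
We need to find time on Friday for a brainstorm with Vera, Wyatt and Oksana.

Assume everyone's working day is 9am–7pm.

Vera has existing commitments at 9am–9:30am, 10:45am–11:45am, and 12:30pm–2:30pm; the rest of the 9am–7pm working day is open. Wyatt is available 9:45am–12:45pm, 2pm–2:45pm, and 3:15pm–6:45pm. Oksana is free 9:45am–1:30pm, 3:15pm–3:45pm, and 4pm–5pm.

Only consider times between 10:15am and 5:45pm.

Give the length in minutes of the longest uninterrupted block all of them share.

Vera free within 09:00–19:00: 09:30–10:45, 11:45–12:30, 14:30–19:00.
Vera ∩ Wyatt: 09:45–10:45, 11:45–12:30, 14:30–14:45, 15:15–18:45.
Vera ∩ Wyatt ∩ Oksana: 09:45–10:45, 11:45–12:30, 15:15–15:45, 16:00–17:00.
Restricted to 10:15–17:45: 10:15–10:45, 11:45–12:30, 15:15–15:45, 16:00–17:00.
Common window lengths: 30, 45, 30, 60 min; longest is 60.

60 minutes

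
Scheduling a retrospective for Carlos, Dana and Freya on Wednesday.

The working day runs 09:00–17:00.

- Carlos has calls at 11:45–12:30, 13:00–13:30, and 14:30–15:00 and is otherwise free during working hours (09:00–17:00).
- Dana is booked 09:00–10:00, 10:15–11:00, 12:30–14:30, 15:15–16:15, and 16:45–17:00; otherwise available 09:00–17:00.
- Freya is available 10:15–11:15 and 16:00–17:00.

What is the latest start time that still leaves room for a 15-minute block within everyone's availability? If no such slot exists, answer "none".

Carlos free within 09:00–17:00: 09:00–11:45, 12:30–13:00, 13:30–14:30, 15:00–17:00.
Dana free within 09:00–17:00: 10:00–10:15, 11:00–12:30, 14:30–15:15, 16:15–16:45.
Carlos ∩ Dana: 10:00–10:15, 11:00–11:45, 15:00–15:15, 16:15–16:45.
Carlos ∩ Dana ∩ Freya: 11:00–11:15, 16:15–16:45.
Windows ≥ 15 min: 11:00–11:15, 16:15–16:45.
Latest start in the last window 16:15–16:45 is 16:45 − 15 min = 16:30.

16:30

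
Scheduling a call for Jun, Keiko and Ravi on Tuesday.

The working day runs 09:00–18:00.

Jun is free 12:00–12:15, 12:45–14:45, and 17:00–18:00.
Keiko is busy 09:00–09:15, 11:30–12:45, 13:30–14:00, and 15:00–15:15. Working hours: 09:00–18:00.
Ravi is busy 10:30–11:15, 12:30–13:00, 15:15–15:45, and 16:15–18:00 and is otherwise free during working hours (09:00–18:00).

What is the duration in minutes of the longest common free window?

45 minutes

Keiko free within 09:00–18:00: 09:15–11:30, 12:45–13:30, 14:00–15:00, 15:15–18:00.
Ravi free within 09:00–18:00: 09:00–10:30, 11:15–12:30, 13:00–15:15, 15:45–16:15.
Jun ∩ Keiko: 12:45–13:30, 14:00–14:45, 17:00–18:00.
Jun ∩ Keiko ∩ Ravi: 13:00–13:30, 14:00–14:45.
Common window lengths: 30, 45 min; longest is 45.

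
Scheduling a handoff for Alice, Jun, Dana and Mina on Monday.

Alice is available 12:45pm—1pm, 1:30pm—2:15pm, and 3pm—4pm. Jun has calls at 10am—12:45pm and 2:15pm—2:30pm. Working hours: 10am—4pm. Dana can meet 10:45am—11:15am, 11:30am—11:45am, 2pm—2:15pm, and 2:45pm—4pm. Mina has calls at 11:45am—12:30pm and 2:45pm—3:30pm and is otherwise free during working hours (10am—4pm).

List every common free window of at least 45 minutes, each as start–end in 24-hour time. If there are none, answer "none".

none

Jun free within 10:00–16:00: 12:45–14:15, 14:30–16:00.
Mina free within 10:00–16:00: 10:00–11:45, 12:30–14:45, 15:30–16:00.
Alice ∩ Jun: 12:45–13:00, 13:30–14:15, 15:00–16:00.
Alice ∩ Jun ∩ Dana: 14:00–14:15, 15:00–16:00.
Alice ∩ Jun ∩ Dana ∩ Mina: 14:00–14:15, 15:30–16:00.
Windows ≥ 45 min: (none).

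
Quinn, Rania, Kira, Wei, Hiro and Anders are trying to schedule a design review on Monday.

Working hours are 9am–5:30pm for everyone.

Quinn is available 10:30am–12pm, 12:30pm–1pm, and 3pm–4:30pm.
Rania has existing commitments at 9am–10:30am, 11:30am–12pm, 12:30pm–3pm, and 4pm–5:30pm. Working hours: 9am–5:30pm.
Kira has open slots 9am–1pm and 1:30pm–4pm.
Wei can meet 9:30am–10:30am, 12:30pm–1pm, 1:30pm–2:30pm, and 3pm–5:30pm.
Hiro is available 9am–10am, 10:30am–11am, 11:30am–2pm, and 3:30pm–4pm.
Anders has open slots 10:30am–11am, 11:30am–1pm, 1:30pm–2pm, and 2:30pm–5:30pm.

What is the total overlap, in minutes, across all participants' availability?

Rania free within 09:00–17:30: 10:30–11:30, 12:00–12:30, 15:00–16:00.
Quinn ∩ Rania: 10:30–11:30, 15:00–16:00.
Quinn ∩ Rania ∩ Kira: 10:30–11:30, 15:00–16:00.
Quinn ∩ Rania ∩ Kira ∩ Wei: 15:00–16:00.
Quinn ∩ Rania ∩ Kira ∩ Wei ∩ Hiro: 15:30–16:00.
Quinn ∩ Rania ∩ Kira ∩ Wei ∩ Hiro ∩ Anders: 15:30–16:00.
Total common minutes: 30.

30 minutes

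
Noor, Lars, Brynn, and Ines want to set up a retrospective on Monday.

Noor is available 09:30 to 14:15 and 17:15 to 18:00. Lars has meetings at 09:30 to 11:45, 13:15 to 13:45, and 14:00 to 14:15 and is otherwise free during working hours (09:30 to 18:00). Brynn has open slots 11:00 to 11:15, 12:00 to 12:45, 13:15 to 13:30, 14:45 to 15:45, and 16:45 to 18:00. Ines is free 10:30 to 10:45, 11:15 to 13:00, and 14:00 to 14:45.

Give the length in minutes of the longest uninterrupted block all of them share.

Lars free within 09:30–18:00: 11:45–13:15, 13:45–14:00, 14:15–18:00.
Noor ∩ Lars: 11:45–13:15, 13:45–14:00, 17:15–18:00.
Noor ∩ Lars ∩ Brynn: 12:00–12:45, 17:15–18:00.
Noor ∩ Lars ∩ Brynn ∩ Ines: 12:00–12:45.
Single common window of 45 minutes.

45 minutes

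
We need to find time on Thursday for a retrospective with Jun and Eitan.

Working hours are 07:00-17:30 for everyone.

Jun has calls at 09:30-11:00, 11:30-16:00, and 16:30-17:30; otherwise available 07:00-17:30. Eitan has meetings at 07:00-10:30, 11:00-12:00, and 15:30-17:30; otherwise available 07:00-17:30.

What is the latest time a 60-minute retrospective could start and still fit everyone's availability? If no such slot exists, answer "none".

Jun free within 07:00–17:30: 07:00–09:30, 11:00–11:30, 16:00–16:30.
Eitan free within 07:00–17:30: 10:30–11:00, 12:00–15:30.
Jun ∩ Eitan: (none).
Windows ≥ 60 min: (none).

none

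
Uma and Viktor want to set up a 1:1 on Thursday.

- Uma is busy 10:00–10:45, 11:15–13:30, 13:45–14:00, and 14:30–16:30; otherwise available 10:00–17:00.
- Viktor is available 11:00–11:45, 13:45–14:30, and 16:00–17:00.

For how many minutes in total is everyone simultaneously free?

75 minutes

Uma free within 10:00–17:00: 10:45–11:15, 13:30–13:45, 14:00–14:30, 16:30–17:00.
Uma ∩ Viktor: 11:00–11:15, 14:00–14:30, 16:30–17:00.
Total common minutes: 15 + 30 + 30 = 75.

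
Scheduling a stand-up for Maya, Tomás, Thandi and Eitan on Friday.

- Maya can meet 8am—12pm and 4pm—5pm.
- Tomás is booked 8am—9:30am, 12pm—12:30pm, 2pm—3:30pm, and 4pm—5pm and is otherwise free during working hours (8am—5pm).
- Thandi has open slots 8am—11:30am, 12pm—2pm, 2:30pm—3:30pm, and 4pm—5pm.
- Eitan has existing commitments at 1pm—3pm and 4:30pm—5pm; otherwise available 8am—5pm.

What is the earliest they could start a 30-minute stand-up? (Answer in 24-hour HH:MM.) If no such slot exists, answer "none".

09:30

Tomás free within 08:00–17:00: 09:30–12:00, 12:30–14:00, 15:30–16:00.
Eitan free within 08:00–17:00: 08:00–13:00, 15:00–16:30.
Maya ∩ Tomás: 09:30–12:00.
Maya ∩ Tomás ∩ Thandi: 09:30–11:30.
Maya ∩ Tomás ∩ Thandi ∩ Eitan: 09:30–11:30.
Windows ≥ 30 min: 09:30–11:30.
Earliest such window starts at 09:30.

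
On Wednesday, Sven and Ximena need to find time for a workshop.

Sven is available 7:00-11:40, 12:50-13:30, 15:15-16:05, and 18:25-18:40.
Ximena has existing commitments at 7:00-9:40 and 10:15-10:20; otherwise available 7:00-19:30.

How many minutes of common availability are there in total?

220 minutes

Ximena free within 07:00–19:30: 09:40–10:15, 10:20–19:30.
Sven ∩ Ximena: 09:40–10:15, 10:20–11:40, 12:50–13:30, 15:15–16:05, 18:25–18:40.
Total common minutes: 35 + 80 + 40 + 50 + 15 = 220.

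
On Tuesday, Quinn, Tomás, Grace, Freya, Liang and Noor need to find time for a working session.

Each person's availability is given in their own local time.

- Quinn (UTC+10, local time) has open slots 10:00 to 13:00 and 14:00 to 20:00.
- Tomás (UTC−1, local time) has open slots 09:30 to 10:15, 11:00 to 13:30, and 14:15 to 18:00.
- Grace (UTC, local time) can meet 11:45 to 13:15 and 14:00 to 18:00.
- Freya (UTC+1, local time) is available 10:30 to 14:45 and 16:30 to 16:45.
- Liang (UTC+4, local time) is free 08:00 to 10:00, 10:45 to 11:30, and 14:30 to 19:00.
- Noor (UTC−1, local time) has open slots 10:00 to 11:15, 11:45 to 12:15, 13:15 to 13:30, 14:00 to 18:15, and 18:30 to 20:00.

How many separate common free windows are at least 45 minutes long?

0

Quinn → UTC: 00:00–03:00, 04:00–10:00.
Tomás → UTC: 10:30–11:15, 12:00–14:30, 15:15–19:00.
Grace → UTC: 11:45–13:15, 14:00–18:00.
Freya → UTC: 09:30–13:45, 15:30–15:45.
Liang → UTC: 04:00–06:00, 06:45–07:30, 10:30–15:00.
Noor → UTC: 11:00–12:15, 12:45–13:15, 14:15–14:30, 15:00–19:15, 19:30–21:00.
Quinn ∩ Tomás: (none).
Quinn ∩ Tomás ∩ Grace: (none).
Quinn ∩ Tomás ∩ Grace ∩ Freya: (none).
Quinn ∩ Tomás ∩ Grace ∩ Freya ∩ Liang: (none).
Quinn ∩ Tomás ∩ Grace ∩ Freya ∩ Liang ∩ Noor: (none).
Windows ≥ 45 min: (none).
That's 0 windows.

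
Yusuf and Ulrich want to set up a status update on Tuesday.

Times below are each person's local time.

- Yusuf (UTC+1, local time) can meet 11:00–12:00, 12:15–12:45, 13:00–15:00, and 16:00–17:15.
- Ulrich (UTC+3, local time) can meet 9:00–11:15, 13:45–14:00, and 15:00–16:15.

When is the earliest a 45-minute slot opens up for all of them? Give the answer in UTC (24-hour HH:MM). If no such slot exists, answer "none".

Yusuf → UTC: 10:00–11:00, 11:15–11:45, 12:00–14:00, 15:00–16:15.
Ulrich → UTC: 06:00–08:15, 10:45–11:00, 12:00–13:15.
Yusuf ∩ Ulrich: 10:45–11:00, 12:00–13:15.
Windows ≥ 45 min: 12:00–13:15.
Earliest such window starts at 12:00.

12:00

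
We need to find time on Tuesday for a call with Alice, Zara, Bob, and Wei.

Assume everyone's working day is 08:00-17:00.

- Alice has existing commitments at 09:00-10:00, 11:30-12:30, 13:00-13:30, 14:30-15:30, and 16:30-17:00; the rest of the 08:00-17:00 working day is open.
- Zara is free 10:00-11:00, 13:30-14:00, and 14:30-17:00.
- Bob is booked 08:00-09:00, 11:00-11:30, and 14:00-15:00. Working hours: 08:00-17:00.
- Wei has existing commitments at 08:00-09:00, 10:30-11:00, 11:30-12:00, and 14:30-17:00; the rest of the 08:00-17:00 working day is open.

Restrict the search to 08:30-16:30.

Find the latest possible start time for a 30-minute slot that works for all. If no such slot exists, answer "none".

13:30

Alice free within 08:00–17:00: 08:00–09:00, 10:00–11:30, 12:30–13:00, 13:30–14:30, 15:30–16:30.
Bob free within 08:00–17:00: 09:00–11:00, 11:30–14:00, 15:00–17:00.
Wei free within 08:00–17:00: 09:00–10:30, 11:00–11:30, 12:00–14:30.
Alice ∩ Zara: 10:00–11:00, 13:30–14:00, 15:30–16:30.
Alice ∩ Zara ∩ Bob: 10:00–11:00, 13:30–14:00, 15:30–16:30.
Alice ∩ Zara ∩ Bob ∩ Wei: 10:00–10:30, 13:30–14:00.
Restricted to 08:30–16:30: 10:00–10:30, 13:30–14:00.
Windows ≥ 30 min: 10:00–10:30, 13:30–14:00.
Latest start in the last window 13:30–14:00 is 14:00 − 30 min = 13:30.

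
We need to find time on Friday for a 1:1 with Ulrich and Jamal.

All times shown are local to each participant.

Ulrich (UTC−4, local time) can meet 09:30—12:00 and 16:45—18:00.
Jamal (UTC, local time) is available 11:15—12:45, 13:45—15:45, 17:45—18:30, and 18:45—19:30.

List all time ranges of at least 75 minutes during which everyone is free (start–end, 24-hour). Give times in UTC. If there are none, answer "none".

Ulrich → UTC: 13:30–16:00, 20:45–22:00.
Jamal → UTC: 11:15–12:45, 13:45–15:45, 17:45–18:30, 18:45–19:30.
Ulrich ∩ Jamal: 13:45–15:45.
Windows ≥ 75 min: 13:45–15:45.

13:45–15:45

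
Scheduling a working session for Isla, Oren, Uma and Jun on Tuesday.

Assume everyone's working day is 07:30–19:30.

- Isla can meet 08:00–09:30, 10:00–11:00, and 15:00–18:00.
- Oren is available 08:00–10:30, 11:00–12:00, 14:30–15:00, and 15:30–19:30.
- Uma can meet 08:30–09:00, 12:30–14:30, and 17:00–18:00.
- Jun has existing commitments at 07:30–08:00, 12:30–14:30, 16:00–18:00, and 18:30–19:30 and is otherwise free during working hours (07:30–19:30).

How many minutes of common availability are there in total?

30 minutes

Jun free within 07:30–19:30: 08:00–12:30, 14:30–16:00, 18:00–18:30.
Isla ∩ Oren: 08:00–09:30, 10:00–10:30, 15:30–18:00.
Isla ∩ Oren ∩ Uma: 08:30–09:00, 17:00–18:00.
Isla ∩ Oren ∩ Uma ∩ Jun: 08:30–09:00.
Total common minutes: 30.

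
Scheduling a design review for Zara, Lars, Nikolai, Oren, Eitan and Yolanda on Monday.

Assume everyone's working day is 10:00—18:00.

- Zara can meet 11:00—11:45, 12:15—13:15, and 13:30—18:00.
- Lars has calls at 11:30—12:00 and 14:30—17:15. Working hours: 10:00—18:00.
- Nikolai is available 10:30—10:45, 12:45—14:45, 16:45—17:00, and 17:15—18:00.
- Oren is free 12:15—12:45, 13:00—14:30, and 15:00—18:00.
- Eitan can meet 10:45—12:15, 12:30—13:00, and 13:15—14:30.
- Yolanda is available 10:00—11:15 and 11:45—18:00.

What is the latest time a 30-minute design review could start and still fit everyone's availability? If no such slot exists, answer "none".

Lars free within 10:00–18:00: 10:00–11:30, 12:00–14:30, 17:15–18:00.
Zara ∩ Lars: 11:00–11:30, 12:15–13:15, 13:30–14:30, 17:15–18:00.
Zara ∩ Lars ∩ Nikolai: 12:45–13:15, 13:30–14:30, 17:15–18:00.
Zara ∩ Lars ∩ Nikolai ∩ Oren: 13:00–13:15, 13:30–14:30, 17:15–18:00.
Zara ∩ Lars ∩ Nikolai ∩ Oren ∩ Eitan: 13:30–14:30.
Zara ∩ Lars ∩ Nikolai ∩ Oren ∩ Eitan ∩ Yolanda: 13:30–14:30.
Windows ≥ 30 min: 13:30–14:30.
Latest start in the last window 13:30–14:30 is 14:30 − 30 min = 14:00.

14:00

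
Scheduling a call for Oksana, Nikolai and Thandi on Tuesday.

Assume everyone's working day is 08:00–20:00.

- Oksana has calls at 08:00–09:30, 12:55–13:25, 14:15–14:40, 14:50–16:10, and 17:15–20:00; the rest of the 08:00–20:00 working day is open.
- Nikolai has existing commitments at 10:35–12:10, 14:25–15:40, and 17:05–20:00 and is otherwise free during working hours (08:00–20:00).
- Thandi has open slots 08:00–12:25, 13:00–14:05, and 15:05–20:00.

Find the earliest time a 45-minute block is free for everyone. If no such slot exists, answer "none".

Oksana free within 08:00–20:00: 09:30–12:55, 13:25–14:15, 14:40–14:50, 16:10–17:15.
Nikolai free within 08:00–20:00: 08:00–10:35, 12:10–14:25, 15:40–17:05.
Oksana ∩ Nikolai: 09:30–10:35, 12:10–12:55, 13:25–14:15, 16:10–17:05.
Oksana ∩ Nikolai ∩ Thandi: 09:30–10:35, 12:10–12:25, 13:25–14:05, 16:10–17:05.
Windows ≥ 45 min: 09:30–10:35, 16:10–17:05.
Earliest such window starts at 09:30.

09:30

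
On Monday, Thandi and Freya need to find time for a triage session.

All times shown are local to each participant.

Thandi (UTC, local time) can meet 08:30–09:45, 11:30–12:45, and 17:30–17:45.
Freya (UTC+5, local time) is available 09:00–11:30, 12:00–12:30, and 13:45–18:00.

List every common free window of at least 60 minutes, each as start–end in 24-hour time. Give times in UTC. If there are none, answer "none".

Thandi → UTC: 08:30–09:45, 11:30–12:45, 17:30–17:45.
Freya → UTC: 04:00–06:30, 07:00–07:30, 08:45–13:00.
Thandi ∩ Freya: 08:45–09:45, 11:30–12:45.
Windows ≥ 60 min: 08:45–09:45, 11:30–12:45.

08:45–09:45, 11:30–12:45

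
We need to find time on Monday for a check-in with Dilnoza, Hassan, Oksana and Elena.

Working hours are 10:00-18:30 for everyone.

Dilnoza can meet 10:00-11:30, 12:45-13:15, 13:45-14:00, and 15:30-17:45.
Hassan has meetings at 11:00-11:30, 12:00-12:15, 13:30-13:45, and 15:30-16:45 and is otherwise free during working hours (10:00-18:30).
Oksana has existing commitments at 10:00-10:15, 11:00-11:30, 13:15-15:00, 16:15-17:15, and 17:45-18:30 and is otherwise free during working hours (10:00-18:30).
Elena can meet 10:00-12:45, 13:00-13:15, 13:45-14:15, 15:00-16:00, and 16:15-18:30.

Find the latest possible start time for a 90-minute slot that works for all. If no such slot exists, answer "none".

none

Hassan free within 10:00–18:30: 10:00–11:00, 11:30–12:00, 12:15–13:30, 13:45–15:30, 16:45–18:30.
Oksana free within 10:00–18:30: 10:15–11:00, 11:30–13:15, 15:00–16:15, 17:15–17:45.
Dilnoza ∩ Hassan: 10:00–11:00, 12:45–13:15, 13:45–14:00, 16:45–17:45.
Dilnoza ∩ Hassan ∩ Oksana: 10:15–11:00, 12:45–13:15, 17:15–17:45.
Dilnoza ∩ Hassan ∩ Oksana ∩ Elena: 10:15–11:00, 13:00–13:15, 17:15–17:45.
Windows ≥ 90 min: (none).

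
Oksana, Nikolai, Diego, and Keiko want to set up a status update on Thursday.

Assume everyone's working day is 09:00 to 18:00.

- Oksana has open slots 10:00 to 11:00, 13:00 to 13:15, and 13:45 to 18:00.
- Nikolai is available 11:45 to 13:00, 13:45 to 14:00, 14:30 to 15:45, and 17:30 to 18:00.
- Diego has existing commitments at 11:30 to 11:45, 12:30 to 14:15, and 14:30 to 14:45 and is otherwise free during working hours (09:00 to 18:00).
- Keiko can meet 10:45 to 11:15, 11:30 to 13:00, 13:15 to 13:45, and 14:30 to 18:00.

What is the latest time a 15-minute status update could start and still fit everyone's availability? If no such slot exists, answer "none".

Diego free within 09:00–18:00: 09:00–11:30, 11:45–12:30, 14:15–14:30, 14:45–18:00.
Oksana ∩ Nikolai: 13:45–14:00, 14:30–15:45, 17:30–18:00.
Oksana ∩ Nikolai ∩ Diego: 14:45–15:45, 17:30–18:00.
Oksana ∩ Nikolai ∩ Diego ∩ Keiko: 14:45–15:45, 17:30–18:00.
Windows ≥ 15 min: 14:45–15:45, 17:30–18:00.
Latest start in the last window 17:30–18:00 is 18:00 − 15 min = 17:45.

17:45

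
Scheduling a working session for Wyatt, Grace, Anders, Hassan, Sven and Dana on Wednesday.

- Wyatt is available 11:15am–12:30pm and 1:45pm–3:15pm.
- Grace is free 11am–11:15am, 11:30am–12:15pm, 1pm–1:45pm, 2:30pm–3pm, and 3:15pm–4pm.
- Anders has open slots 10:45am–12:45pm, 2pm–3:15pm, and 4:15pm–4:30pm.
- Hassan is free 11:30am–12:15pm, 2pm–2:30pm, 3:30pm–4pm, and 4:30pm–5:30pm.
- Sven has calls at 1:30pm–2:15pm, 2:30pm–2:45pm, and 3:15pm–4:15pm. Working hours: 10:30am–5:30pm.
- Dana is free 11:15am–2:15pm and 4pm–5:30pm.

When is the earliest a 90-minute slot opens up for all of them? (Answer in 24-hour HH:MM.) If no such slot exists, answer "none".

Sven free within 10:30–17:30: 10:30–13:30, 14:15–14:30, 14:45–15:15, 16:15–17:30.
Wyatt ∩ Grace: 11:30–12:15, 14:30–15:00.
Wyatt ∩ Grace ∩ Anders: 11:30–12:15, 14:30–15:00.
Wyatt ∩ Grace ∩ Anders ∩ Hassan: 11:30–12:15.
Wyatt ∩ Grace ∩ Anders ∩ Hassan ∩ Sven: 11:30–12:15.
Wyatt ∩ Grace ∩ Anders ∩ Hassan ∩ Sven ∩ Dana: 11:30–12:15.
Windows ≥ 90 min: (none).

none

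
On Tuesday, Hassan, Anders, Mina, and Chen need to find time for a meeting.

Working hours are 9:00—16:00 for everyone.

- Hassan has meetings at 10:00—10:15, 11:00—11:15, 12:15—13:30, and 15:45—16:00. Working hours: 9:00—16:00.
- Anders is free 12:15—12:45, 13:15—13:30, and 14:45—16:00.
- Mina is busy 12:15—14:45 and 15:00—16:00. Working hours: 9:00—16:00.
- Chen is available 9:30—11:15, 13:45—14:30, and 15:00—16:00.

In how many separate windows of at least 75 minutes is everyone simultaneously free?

Hassan free within 09:00–16:00: 09:00–10:00, 10:15–11:00, 11:15–12:15, 13:30–15:45.
Mina free within 09:00–16:00: 09:00–12:15, 14:45–15:00.
Hassan ∩ Anders: 14:45–15:45.
Hassan ∩ Anders ∩ Mina: 14:45–15:00.
Hassan ∩ Anders ∩ Mina ∩ Chen: (none).
Windows ≥ 75 min: (none).
That's 0 windows.

0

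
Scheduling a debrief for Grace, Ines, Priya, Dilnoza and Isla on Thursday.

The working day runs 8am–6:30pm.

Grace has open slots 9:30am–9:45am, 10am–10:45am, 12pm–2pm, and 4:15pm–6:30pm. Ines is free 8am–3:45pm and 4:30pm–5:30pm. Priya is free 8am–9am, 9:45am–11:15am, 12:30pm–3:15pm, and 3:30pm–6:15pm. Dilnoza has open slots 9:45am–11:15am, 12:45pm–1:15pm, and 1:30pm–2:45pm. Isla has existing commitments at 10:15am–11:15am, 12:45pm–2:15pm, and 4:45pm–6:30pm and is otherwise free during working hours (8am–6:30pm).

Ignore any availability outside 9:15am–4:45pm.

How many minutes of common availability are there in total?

Isla free within 08:00–18:30: 08:00–10:15, 11:15–12:45, 14:15–16:45.
Grace ∩ Ines: 09:30–09:45, 10:00–10:45, 12:00–14:00, 16:30–17:30.
Grace ∩ Ines ∩ Priya: 10:00–10:45, 12:30–14:00, 16:30–17:30.
Grace ∩ Ines ∩ Priya ∩ Dilnoza: 10:00–10:45, 12:45–13:15, 13:30–14:00.
Grace ∩ Ines ∩ Priya ∩ Dilnoza ∩ Isla: 10:00–10:15.
Restricted to 09:15–16:45: 10:00–10:15.
Total common minutes: 15.

15 minutes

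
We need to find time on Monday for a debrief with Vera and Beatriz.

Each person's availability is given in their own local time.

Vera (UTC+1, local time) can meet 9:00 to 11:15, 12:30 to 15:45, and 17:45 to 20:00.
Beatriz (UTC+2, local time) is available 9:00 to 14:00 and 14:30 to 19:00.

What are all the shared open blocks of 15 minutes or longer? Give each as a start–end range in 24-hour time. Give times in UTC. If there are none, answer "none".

08:00–10:15, 11:30–12:00, 12:30–14:45, 16:45–17:00

Vera → UTC: 08:00–10:15, 11:30–14:45, 16:45–19:00.
Beatriz → UTC: 07:00–12:00, 12:30–17:00.
Vera ∩ Beatriz: 08:00–10:15, 11:30–12:00, 12:30–14:45, 16:45–17:00.
Windows ≥ 15 min: 08:00–10:15, 11:30–12:00, 12:30–14:45, 16:45–17:00.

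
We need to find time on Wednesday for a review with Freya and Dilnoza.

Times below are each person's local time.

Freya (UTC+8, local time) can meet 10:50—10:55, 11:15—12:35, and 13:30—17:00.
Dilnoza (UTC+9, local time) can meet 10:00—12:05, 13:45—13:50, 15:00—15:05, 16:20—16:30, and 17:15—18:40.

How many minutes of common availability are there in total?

Freya → UTC: 02:50–02:55, 03:15–04:35, 05:30–09:00.
Dilnoza → UTC: 01:00–03:05, 04:45–04:50, 06:00–06:05, 07:20–07:30, 08:15–09:40.
Freya ∩ Dilnoza: 02:50–02:55, 06:00–06:05, 07:20–07:30, 08:15–09:00.
Total common minutes: 5 + 5 + 10 + 45 = 65.

65 minutes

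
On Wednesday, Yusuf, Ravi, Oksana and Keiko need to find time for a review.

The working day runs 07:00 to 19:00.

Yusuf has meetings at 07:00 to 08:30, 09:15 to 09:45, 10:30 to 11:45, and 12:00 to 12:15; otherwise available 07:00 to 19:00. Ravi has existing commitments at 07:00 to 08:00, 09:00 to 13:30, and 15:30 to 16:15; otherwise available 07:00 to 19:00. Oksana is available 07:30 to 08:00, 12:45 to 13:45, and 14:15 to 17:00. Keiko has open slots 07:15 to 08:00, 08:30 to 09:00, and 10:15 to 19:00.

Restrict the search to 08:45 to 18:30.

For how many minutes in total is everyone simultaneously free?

135 minutes

Yusuf free within 07:00–19:00: 08:30–09:15, 09:45–10:30, 11:45–12:00, 12:15–19:00.
Ravi free within 07:00–19:00: 08:00–09:00, 13:30–15:30, 16:15–19:00.
Yusuf ∩ Ravi: 08:30–09:00, 13:30–15:30, 16:15–19:00.
Yusuf ∩ Ravi ∩ Oksana: 13:30–13:45, 14:15–15:30, 16:15–17:00.
Yusuf ∩ Ravi ∩ Oksana ∩ Keiko: 13:30–13:45, 14:15–15:30, 16:15–17:00.
Restricted to 08:45–18:30: 13:30–13:45, 14:15–15:30, 16:15–17:00.
Total common minutes: 15 + 75 + 45 = 135.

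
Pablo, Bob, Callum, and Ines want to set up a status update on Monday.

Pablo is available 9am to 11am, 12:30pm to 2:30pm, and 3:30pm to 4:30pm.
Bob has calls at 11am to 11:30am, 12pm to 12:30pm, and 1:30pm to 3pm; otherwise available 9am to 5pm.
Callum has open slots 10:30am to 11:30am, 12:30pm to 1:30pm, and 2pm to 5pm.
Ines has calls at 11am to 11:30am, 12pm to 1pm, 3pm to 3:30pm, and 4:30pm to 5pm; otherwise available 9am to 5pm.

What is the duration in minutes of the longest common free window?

60 minutes

Bob free within 09:00–17:00: 09:00–11:00, 11:30–12:00, 12:30–13:30, 15:00–17:00.
Ines free within 09:00–17:00: 09:00–11:00, 11:30–12:00, 13:00–15:00, 15:30–16:30.
Pablo ∩ Bob: 09:00–11:00, 12:30–13:30, 15:30–16:30.
Pablo ∩ Bob ∩ Callum: 10:30–11:00, 12:30–13:30, 15:30–16:30.
Pablo ∩ Bob ∩ Callum ∩ Ines: 10:30–11:00, 13:00–13:30, 15:30–16:30.
Common window lengths: 30, 30, 60 min; longest is 60.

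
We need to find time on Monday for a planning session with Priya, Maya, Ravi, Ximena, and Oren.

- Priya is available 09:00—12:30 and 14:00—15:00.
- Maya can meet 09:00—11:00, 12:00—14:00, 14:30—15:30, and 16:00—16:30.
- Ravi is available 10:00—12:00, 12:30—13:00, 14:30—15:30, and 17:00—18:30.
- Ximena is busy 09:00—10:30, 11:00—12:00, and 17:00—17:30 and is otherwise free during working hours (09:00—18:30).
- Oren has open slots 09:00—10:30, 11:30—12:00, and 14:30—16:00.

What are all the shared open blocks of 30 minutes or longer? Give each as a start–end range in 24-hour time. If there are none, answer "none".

14:30–15:00

Ximena free within 09:00–18:30: 10:30–11:00, 12:00–17:00, 17:30–18:30.
Priya ∩ Maya: 09:00–11:00, 12:00–12:30, 14:30–15:00.
Priya ∩ Maya ∩ Ravi: 10:00–11:00, 14:30–15:00.
Priya ∩ Maya ∩ Ravi ∩ Ximena: 10:30–11:00, 14:30–15:00.
Priya ∩ Maya ∩ Ravi ∩ Ximena ∩ Oren: 14:30–15:00.
Windows ≥ 30 min: 14:30–15:00.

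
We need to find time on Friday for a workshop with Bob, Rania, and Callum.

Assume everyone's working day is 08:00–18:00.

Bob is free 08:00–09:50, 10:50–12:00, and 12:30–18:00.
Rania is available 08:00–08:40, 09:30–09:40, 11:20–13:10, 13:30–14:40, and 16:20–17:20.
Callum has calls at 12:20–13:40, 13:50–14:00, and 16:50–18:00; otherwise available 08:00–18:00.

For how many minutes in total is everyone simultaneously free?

170 minutes

Callum free within 08:00–18:00: 08:00–12:20, 13:40–13:50, 14:00–16:50.
Bob ∩ Rania: 08:00–08:40, 09:30–09:40, 11:20–12:00, 12:30–13:10, 13:30–14:40, 16:20–17:20.
Bob ∩ Rania ∩ Callum: 08:00–08:40, 09:30–09:40, 11:20–12:00, 13:40–13:50, 14:00–14:40, 16:20–16:50.
Total common minutes: 40 + 10 + 40 + 10 + 40 + 30 = 170.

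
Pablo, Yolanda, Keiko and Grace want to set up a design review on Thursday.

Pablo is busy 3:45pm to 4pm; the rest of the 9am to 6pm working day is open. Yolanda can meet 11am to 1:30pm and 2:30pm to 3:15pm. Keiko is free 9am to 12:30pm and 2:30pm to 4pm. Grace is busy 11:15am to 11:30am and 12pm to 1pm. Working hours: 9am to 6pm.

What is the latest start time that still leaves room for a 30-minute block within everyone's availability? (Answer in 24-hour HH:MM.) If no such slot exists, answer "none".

14:45

Pablo free within 09:00–18:00: 09:00–15:45, 16:00–18:00.
Grace free within 09:00–18:00: 09:00–11:15, 11:30–12:00, 13:00–18:00.
Pablo ∩ Yolanda: 11:00–13:30, 14:30–15:15.
Pablo ∩ Yolanda ∩ Keiko: 11:00–12:30, 14:30–15:15.
Pablo ∩ Yolanda ∩ Keiko ∩ Grace: 11:00–11:15, 11:30–12:00, 14:30–15:15.
Windows ≥ 30 min: 11:30–12:00, 14:30–15:15.
Latest start in the last window 14:30–15:15 is 15:15 − 30 min = 14:45.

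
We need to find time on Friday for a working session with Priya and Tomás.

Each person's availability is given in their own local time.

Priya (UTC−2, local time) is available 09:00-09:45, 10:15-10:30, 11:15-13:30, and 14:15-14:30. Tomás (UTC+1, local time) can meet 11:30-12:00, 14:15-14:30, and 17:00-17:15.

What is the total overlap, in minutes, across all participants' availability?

15 minutes

Priya → UTC: 11:00–11:45, 12:15–12:30, 13:15–15:30, 16:15–16:30.
Tomás → UTC: 10:30–11:00, 13:15–13:30, 16:00–16:15.
Priya ∩ Tomás: 13:15–13:30.
Total common minutes: 15.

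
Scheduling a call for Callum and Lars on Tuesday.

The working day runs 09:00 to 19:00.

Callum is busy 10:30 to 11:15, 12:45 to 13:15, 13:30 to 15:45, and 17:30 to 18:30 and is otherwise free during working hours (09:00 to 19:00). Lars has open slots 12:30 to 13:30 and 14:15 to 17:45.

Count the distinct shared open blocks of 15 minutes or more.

Callum free within 09:00–19:00: 09:00–10:30, 11:15–12:45, 13:15–13:30, 15:45–17:30, 18:30–19:00.
Callum ∩ Lars: 12:30–12:45, 13:15–13:30, 15:45–17:30.
Windows ≥ 15 min: 12:30–12:45, 13:15–13:30, 15:45–17:30.
That's 3 windows.

3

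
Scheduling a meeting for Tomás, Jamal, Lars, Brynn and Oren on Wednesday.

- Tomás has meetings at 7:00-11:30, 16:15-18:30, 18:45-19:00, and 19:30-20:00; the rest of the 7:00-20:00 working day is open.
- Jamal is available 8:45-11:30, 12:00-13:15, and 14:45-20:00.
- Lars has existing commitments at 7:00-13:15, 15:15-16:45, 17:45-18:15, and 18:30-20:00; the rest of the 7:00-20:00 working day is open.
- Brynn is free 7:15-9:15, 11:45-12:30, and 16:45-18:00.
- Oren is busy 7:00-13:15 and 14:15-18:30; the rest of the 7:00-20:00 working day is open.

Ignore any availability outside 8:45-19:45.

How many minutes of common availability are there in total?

0 minutes

Tomás free within 07:00–20:00: 11:30–16:15, 18:30–18:45, 19:00–19:30.
Lars free within 07:00–20:00: 13:15–15:15, 16:45–17:45, 18:15–18:30.
Oren free within 07:00–20:00: 13:15–14:15, 18:30–20:00.
Tomás ∩ Jamal: 12:00–13:15, 14:45–16:15, 18:30–18:45, 19:00–19:30.
Tomás ∩ Jamal ∩ Lars: 14:45–15:15.
Tomás ∩ Jamal ∩ Lars ∩ Brynn: (none).
Tomás ∩ Jamal ∩ Lars ∩ Brynn ∩ Oren: (none).
Restricted to 08:45–19:45: (none).
Total common minutes: 0.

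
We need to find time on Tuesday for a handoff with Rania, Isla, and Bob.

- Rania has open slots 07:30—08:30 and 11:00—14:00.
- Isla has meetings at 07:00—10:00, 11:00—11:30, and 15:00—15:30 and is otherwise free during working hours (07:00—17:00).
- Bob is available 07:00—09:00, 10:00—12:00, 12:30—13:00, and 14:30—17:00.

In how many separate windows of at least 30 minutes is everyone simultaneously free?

2

Isla free within 07:00–17:00: 10:00–11:00, 11:30–15:00, 15:30–17:00.
Rania ∩ Isla: 11:30–14:00.
Rania ∩ Isla ∩ Bob: 11:30–12:00, 12:30–13:00.
Windows ≥ 30 min: 11:30–12:00, 12:30–13:00.
That's 2 windows.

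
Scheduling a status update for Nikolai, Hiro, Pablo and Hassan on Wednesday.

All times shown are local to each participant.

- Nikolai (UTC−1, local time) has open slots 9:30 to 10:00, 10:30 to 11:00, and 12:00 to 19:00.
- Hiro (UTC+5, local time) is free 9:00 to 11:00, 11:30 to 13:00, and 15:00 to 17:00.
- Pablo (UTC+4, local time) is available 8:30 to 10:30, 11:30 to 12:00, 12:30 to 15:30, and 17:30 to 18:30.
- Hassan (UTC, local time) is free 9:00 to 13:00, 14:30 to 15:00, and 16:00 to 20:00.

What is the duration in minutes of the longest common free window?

30 minutes

Nikolai → UTC: 10:30–11:00, 11:30–12:00, 13:00–20:00.
Hiro → UTC: 04:00–06:00, 06:30–08:00, 10:00–12:00.
Pablo → UTC: 04:30–06:30, 07:30–08:00, 08:30–11:30, 13:30–14:30.
Hassan → UTC: 09:00–13:00, 14:30–15:00, 16:00–20:00.
Nikolai ∩ Hiro: 10:30–11:00, 11:30–12:00.
Nikolai ∩ Hiro ∩ Pablo: 10:30–11:00.
Nikolai ∩ Hiro ∩ Pablo ∩ Hassan: 10:30–11:00.
Single common window of 30 minutes.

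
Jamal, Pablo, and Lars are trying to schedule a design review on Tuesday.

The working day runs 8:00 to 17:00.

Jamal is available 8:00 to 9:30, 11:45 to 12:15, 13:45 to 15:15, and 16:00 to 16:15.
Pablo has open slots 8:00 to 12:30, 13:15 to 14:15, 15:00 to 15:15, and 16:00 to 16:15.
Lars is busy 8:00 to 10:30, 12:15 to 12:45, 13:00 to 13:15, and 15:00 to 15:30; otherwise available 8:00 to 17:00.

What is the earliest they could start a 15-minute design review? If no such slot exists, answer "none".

11:45

Lars free within 08:00–17:00: 10:30–12:15, 12:45–13:00, 13:15–15:00, 15:30–17:00.
Jamal ∩ Pablo: 08:00–09:30, 11:45–12:15, 13:45–14:15, 15:00–15:15, 16:00–16:15.
Jamal ∩ Pablo ∩ Lars: 11:45–12:15, 13:45–14:15, 16:00–16:15.
Windows ≥ 15 min: 11:45–12:15, 13:45–14:15, 16:00–16:15.
Earliest such window starts at 11:45.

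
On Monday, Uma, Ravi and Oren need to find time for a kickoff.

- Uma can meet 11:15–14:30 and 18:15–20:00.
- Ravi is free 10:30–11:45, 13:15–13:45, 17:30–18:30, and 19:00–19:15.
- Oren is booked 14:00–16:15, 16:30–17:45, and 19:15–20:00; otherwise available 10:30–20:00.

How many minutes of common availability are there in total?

90 minutes

Oren free within 10:30–20:00: 10:30–14:00, 16:15–16:30, 17:45–19:15.
Uma ∩ Ravi: 11:15–11:45, 13:15–13:45, 18:15–18:30, 19:00–19:15.
Uma ∩ Ravi ∩ Oren: 11:15–11:45, 13:15–13:45, 18:15–18:30, 19:00–19:15.
Total common minutes: 30 + 30 + 15 + 15 = 90.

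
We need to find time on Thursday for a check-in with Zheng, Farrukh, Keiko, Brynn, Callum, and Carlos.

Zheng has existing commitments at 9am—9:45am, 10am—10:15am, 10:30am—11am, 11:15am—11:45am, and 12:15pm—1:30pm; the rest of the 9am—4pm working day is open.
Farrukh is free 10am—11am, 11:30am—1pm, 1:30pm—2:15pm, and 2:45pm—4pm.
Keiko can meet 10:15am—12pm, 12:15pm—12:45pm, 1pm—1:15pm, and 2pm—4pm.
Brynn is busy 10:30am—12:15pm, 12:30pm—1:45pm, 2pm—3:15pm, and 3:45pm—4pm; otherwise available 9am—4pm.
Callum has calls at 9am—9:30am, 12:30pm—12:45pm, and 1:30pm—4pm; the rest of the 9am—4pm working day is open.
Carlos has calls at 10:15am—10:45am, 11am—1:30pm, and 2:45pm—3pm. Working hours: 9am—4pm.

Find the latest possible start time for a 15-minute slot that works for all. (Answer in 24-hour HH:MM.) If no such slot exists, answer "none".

none

Zheng free within 09:00–16:00: 09:45–10:00, 10:15–10:30, 11:00–11:15, 11:45–12:15, 13:30–16:00.
Brynn free within 09:00–16:00: 09:00–10:30, 12:15–12:30, 13:45–14:00, 15:15–15:45.
Callum free within 09:00–16:00: 09:30–12:30, 12:45–13:30.
Carlos free within 09:00–16:00: 09:00–10:15, 10:45–11:00, 13:30–14:45, 15:00–16:00.
Zheng ∩ Farrukh: 10:15–10:30, 11:45–12:15, 13:30–14:15, 14:45–16:00.
Zheng ∩ Farrukh ∩ Keiko: 10:15–10:30, 11:45–12:00, 14:00–14:15, 14:45–16:00.
Zheng ∩ Farrukh ∩ Keiko ∩ Brynn: 10:15–10:30, 15:15–15:45.
Zheng ∩ Farrukh ∩ Keiko ∩ Brynn ∩ Callum: 10:15–10:30.
Zheng ∩ Farrukh ∩ Keiko ∩ Brynn ∩ Callum ∩ Carlos: (none).
Windows ≥ 15 min: (none).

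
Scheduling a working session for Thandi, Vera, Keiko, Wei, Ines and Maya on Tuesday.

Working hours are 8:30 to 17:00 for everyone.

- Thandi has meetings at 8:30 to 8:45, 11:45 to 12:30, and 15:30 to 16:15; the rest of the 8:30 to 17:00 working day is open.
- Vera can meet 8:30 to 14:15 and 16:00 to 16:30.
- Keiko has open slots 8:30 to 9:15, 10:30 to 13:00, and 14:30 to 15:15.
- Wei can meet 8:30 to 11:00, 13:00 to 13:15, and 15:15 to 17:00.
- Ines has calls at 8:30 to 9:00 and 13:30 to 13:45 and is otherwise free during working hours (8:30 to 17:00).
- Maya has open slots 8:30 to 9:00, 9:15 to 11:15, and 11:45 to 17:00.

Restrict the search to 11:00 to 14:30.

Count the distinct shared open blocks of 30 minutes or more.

Thandi free within 08:30–17:00: 08:45–11:45, 12:30–15:30, 16:15–17:00.
Ines free within 08:30–17:00: 09:00–13:30, 13:45–17:00.
Thandi ∩ Vera: 08:45–11:45, 12:30–14:15, 16:15–16:30.
Thandi ∩ Vera ∩ Keiko: 08:45–09:15, 10:30–11:45, 12:30–13:00.
Thandi ∩ Vera ∩ Keiko ∩ Wei: 08:45–09:15, 10:30–11:00.
Thandi ∩ Vera ∩ Keiko ∩ Wei ∩ Ines: 09:00–09:15, 10:30–11:00.
Thandi ∩ Vera ∩ Keiko ∩ Wei ∩ Ines ∩ Maya: 10:30–11:00.
Restricted to 11:00–14:30: (none).
Windows ≥ 30 min: (none).
That's 0 windows.

0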